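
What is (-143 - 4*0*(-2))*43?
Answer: -6149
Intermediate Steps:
(-143 - 4*0*(-2))*43 = (-143 + 0*(-2))*43 = (-143 + 0)*43 = -143*43 = -6149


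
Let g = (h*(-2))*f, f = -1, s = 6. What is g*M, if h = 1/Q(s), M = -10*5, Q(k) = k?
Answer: -50/3 ≈ -16.667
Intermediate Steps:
M = -50
h = ⅙ (h = 1/6 = ⅙ ≈ 0.16667)
g = ⅓ (g = ((⅙)*(-2))*(-1) = -⅓*(-1) = ⅓ ≈ 0.33333)
g*M = (⅓)*(-50) = -50/3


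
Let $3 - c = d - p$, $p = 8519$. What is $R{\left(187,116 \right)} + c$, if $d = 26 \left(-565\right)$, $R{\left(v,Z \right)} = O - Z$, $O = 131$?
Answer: $23227$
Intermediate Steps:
$R{\left(v,Z \right)} = 131 - Z$
$d = -14690$
$c = 23212$ ($c = 3 - \left(-14690 - 8519\right) = 3 - -23209 = 3 + 23209 = 23212$)
$R{\left(187,116 \right)} + c = \left(131 - 116\right) + 23212 = 15 + 23212 = 23227$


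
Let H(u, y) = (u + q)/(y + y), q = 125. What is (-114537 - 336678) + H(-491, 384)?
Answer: -57755581/128 ≈ -4.5122e+5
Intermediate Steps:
H(u, y) = (125 + u)/(2*y) (H(u, y) = (u + 125)/(y + y) = (125 + u)/((2*y)) = (125 + u)*(1/(2*y)) = (125 + u)/(2*y))
(-114537 - 336678) + H(-491, 384) = (-114537 - 336678) + (1/2)*(125 - 491)/384 = -451215 + (1/2)*(1/384)*(-366) = -451215 - 61/128 = -57755581/128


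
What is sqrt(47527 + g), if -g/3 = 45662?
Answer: I*sqrt(89459) ≈ 299.1*I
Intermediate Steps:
g = -136986 (g = -3*45662 = -136986)
sqrt(47527 + g) = sqrt(47527 - 136986) = sqrt(-89459) = I*sqrt(89459)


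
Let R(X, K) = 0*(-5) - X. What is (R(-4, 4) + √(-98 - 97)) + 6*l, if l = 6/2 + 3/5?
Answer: 128/5 + I*√195 ≈ 25.6 + 13.964*I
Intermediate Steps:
l = 18/5 (l = 6*(½) + 3*(⅕) = 3 + ⅗ = 18/5 ≈ 3.6000)
R(X, K) = -X (R(X, K) = 0 - X = -X)
(R(-4, 4) + √(-98 - 97)) + 6*l = (-1*(-4) + √(-98 - 97)) + 6*(18/5) = (4 + √(-195)) + 108/5 = (4 + I*√195) + 108/5 = 128/5 + I*√195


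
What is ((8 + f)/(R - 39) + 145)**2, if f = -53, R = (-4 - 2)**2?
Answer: 25600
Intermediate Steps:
R = 36 (R = (-6)**2 = 36)
((8 + f)/(R - 39) + 145)**2 = ((8 - 53)/(36 - 39) + 145)**2 = (-45/(-3) + 145)**2 = (-45*(-1/3) + 145)**2 = (15 + 145)**2 = 160**2 = 25600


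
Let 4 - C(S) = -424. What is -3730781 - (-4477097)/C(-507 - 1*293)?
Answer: -1592297171/428 ≈ -3.7203e+6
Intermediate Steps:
C(S) = 428 (C(S) = 4 - 1*(-424) = 4 + 424 = 428)
-3730781 - (-4477097)/C(-507 - 1*293) = -3730781 - (-4477097)/428 = -3730781 - 1*(-4477097/428) = -3730781 + 4477097/428 = -1592297171/428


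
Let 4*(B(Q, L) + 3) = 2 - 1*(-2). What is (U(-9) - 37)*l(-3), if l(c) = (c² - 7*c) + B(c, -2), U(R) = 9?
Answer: -784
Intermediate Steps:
B(Q, L) = -2 (B(Q, L) = -3 + (2 - 1*(-2))/4 = -3 + (2 + 2)/4 = -3 + (¼)*4 = -3 + 1 = -2)
l(c) = -2 + c² - 7*c (l(c) = (c² - 7*c) - 2 = -2 + c² - 7*c)
(U(-9) - 37)*l(-3) = (9 - 37)*(-2 + (-3)² - 7*(-3)) = -28*(-2 + 9 + 21) = -28*28 = -784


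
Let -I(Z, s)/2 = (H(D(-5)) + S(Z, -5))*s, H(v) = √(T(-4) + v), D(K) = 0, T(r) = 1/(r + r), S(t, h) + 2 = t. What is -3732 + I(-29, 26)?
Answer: -2120 - 13*I*√2 ≈ -2120.0 - 18.385*I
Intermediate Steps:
S(t, h) = -2 + t
T(r) = 1/(2*r)
H(v) = √(-⅛ + v) (H(v) = √((½)/(-4) + v) = √((½)*(-¼) + v) = √(-⅛ + v))
I(Z, s) = -2*s*(-2 + Z + I*√2/4) (I(Z, s) = -2*(√(-2 + 16*0)/4 + (-2 + Z))*s = -2*(√(-2 + 0)/4 + (-2 + Z))*s = -2*(√(-2)/4 + (-2 + Z))*s = -2*((I*√2)/4 + (-2 + Z))*s = -2*(I*√2/4 + (-2 + Z))*s = -2*(-2 + Z + I*√2/4)*s = -2*s*(-2 + Z + I*√2/4))
-3732 + I(-29, 26) = -3732 + (½)*26*(8 - 4*(-29) - I*√2) = -3732 + (½)*26*(8 + 116 - I*√2) = -3732 + (½)*26*(124 - I*√2) = -3732 + (1612 - 13*I*√2) = -2120 - 13*I*√2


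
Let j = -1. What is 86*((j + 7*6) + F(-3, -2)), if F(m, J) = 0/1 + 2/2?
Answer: 3612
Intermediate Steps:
F(m, J) = 1 (F(m, J) = 0*1 + 2*(½) = 0 + 1 = 1)
86*((j + 7*6) + F(-3, -2)) = 86*((-1 + 7*6) + 1) = 86*((-1 + 42) + 1) = 86*(41 + 1) = 86*42 = 3612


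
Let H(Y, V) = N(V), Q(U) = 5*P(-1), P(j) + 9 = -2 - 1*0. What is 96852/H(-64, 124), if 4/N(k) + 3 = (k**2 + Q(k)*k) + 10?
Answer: 207335919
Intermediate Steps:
P(j) = -11 (P(j) = -9 + (-2 - 1*0) = -9 + (-2 + 0) = -9 - 2 = -11)
Q(U) = -55 (Q(U) = 5*(-11) = -55)
N(k) = 4/(7 + k**2 - 55*k) (N(k) = 4/(-3 + ((k**2 - 55*k) + 10)) = 4/(-3 + (10 + k**2 - 55*k)) = 4/(7 + k**2 - 55*k))
H(Y, V) = 4/(7 + V**2 - 55*V)
96852/H(-64, 124) = 96852/((4/(7 + 124**2 - 55*124))) = 96852/((4/(7 + 15376 - 6820))) = 96852/((4/8563)) = 96852/((4*(1/8563))) = 96852/(4/8563) = 96852*(8563/4) = 207335919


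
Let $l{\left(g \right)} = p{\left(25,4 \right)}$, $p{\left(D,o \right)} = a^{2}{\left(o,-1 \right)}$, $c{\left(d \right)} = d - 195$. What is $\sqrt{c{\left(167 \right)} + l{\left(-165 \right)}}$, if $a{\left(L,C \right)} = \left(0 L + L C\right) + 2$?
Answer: $2 i \sqrt{6} \approx 4.899 i$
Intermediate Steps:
$c{\left(d \right)} = -195 + d$
$a{\left(L,C \right)} = 2 + C L$ ($a{\left(L,C \right)} = \left(0 + C L\right) + 2 = C L + 2 = 2 + C L$)
$p{\left(D,o \right)} = \left(2 - o\right)^{2}$
$l{\left(g \right)} = 4$ ($l{\left(g \right)} = \left(-2 + 4\right)^{2} = 2^{2} = 4$)
$\sqrt{c{\left(167 \right)} + l{\left(-165 \right)}} = \sqrt{\left(-195 + 167\right) + 4} = \sqrt{-28 + 4} = \sqrt{-24} = 2 i \sqrt{6}$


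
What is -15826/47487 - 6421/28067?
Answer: -749102369/1332817629 ≈ -0.56204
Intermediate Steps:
-15826/47487 - 6421/28067 = -749102369/1332817629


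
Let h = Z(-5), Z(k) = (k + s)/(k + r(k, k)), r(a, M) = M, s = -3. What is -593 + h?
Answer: -2961/5 ≈ -592.20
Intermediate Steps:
Z(k) = (-3 + k)/(2*k) (Z(k) = (k - 3)/(k + k) = (-3 + k)/((2*k)) = (-3 + k)*(1/(2*k)) = (-3 + k)/(2*k))
h = 4/5 (h = (1/2)*(-3 - 5)/(-5) = (1/2)*(-1/5)*(-8) = 4/5 ≈ 0.80000)
-593 + h = -593 + 4/5 = -2961/5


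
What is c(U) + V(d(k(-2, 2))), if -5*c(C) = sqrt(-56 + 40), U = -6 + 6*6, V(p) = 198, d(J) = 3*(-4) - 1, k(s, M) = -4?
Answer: 198 - 4*I/5 ≈ 198.0 - 0.8*I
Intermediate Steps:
d(J) = -13 (d(J) = -12 - 1 = -13)
U = 30 (U = -6 + 36 = 30)
c(C) = -4*I/5 (c(C) = -sqrt(-56 + 40)/5 = -4*I/5)
c(U) + V(d(k(-2, 2))) = -4*I/5 + 198 = 198 - 4*I/5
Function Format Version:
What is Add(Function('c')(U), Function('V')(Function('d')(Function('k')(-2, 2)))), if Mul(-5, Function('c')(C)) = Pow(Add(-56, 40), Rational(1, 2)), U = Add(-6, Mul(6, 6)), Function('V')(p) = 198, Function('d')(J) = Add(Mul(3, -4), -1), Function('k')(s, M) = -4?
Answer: Add(198, Mul(Rational(-4, 5), I)) ≈ Add(198.00, Mul(-0.80000, I))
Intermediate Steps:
Function('d')(J) = -13 (Function('d')(J) = Add(-12, -1) = -13)
U = 30 (U = Add(-6, 36) = 30)
Function('c')(C) = Mul(Rational(-4, 5), I) (Function('c')(C) = Mul(Rational(-1, 5), Pow(Add(-56, 40), Rational(1, 2))) = Mul(Rational(-1, 5), Pow(-16, Rational(1, 2))) = Mul(Rational(-1, 5), Mul(4, I)) = Mul(Rational(-4, 5), I))
Add(Function('c')(U), Function('V')(Function('d')(Function('k')(-2, 2)))) = Add(Mul(Rational(-4, 5), I), 198) = Add(198, Mul(Rational(-4, 5), I))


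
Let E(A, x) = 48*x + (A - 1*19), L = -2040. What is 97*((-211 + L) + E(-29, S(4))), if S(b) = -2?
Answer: -232315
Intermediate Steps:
E(A, x) = -19 + A + 48*x (E(A, x) = 48*x + (A - 19) = 48*x + (-19 + A) = -19 + A + 48*x)
97*((-211 + L) + E(-29, S(4))) = 97*((-211 - 2040) + (-19 - 29 + 48*(-2))) = 97*(-2251 + (-19 - 29 - 96)) = 97*(-2251 - 144) = 97*(-2395) = -232315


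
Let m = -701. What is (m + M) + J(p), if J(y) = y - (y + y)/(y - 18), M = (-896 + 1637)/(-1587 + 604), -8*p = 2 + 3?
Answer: -823081183/1171736 ≈ -702.45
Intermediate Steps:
p = -5/8 (p = -(2 + 3)/8 = -1/8*5 = -5/8 ≈ -0.62500)
M = -741/983 (M = 741/(-983) = 741*(-1/983) = -741/983 ≈ -0.75381)
J(y) = y - 2*y/(-18 + y)
(m + M) + J(p) = (-701 - 741/983) - 5*(-20 - 5/8)/(8*(-18 - 5/8)) = -689824/983 - 5/8*(-165/8)/(-149/8) = -689824/983 - 5/8*(-8/149)*(-165/8) = -689824/983 - 825/1192 = -823081183/1171736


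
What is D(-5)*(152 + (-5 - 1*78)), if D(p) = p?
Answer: -345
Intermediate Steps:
D(-5)*(152 + (-5 - 1*78)) = -5*(152 + (-5 - 1*78)) = -5*(152 + (-5 - 78)) = -5*(152 - 83) = -5*69 = -345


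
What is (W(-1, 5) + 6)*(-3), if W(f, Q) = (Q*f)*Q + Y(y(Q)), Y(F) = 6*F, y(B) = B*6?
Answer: -483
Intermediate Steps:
y(B) = 6*B
W(f, Q) = 36*Q + f*Q**2 (W(f, Q) = (Q*f)*Q + 6*(6*Q) = f*Q**2 + 36*Q = 36*Q + f*Q**2)
(W(-1, 5) + 6)*(-3) = (5*(36 + 5*(-1)) + 6)*(-3) = (5*(36 - 5) + 6)*(-3) = (5*31 + 6)*(-3) = (155 + 6)*(-3) = 161*(-3) = -483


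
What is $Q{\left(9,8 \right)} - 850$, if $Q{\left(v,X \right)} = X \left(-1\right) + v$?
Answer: $-849$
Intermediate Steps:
$Q{\left(v,X \right)} = v - X$ ($Q{\left(v,X \right)} = - X + v = v - X$)
$Q{\left(9,8 \right)} - 850 = \left(9 - 8\right) - 850 = 1 - 850 = -849$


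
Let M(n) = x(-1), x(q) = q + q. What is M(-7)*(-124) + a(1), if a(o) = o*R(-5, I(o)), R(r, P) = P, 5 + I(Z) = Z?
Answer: 244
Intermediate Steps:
I(Z) = -5 + Z
x(q) = 2*q
M(n) = -2 (M(n) = 2*(-1) = -2)
a(o) = o*(-5 + o)
M(-7)*(-124) + a(1) = -2*(-124) + 1*(-5 + 1) = 248 + 1*(-4) = 248 - 4 = 244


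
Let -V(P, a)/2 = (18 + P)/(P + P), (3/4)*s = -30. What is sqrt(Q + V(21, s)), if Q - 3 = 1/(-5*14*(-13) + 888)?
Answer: 3*sqrt(20125014)/12586 ≈ 1.0693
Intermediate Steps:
s = -40 (s = (4/3)*(-30) = -40)
Q = 5395/1798 (Q = 3 + 1/(-5*14*(-13) + 888) = 3 + 1/(-70*(-13) + 888) = 3 + 1/(910 + 888) = 3 + 1/1798 = 5395/1798 ≈ 3.0006)
V(P, a) = -(18 + P)/P (V(P, a) = -2*(18 + P)/(P + P) = -2*(18 + P)/(2*P) = -2*(18 + P)*1/(2*P) = -(18 + P)/P)
sqrt(Q + V(21, s)) = sqrt(5395/1798 + (-18 - 1*21)/21) = sqrt(5395/1798 + (-18 - 21)/21) = sqrt(5395/1798 + (1/21)*(-39)) = sqrt(5395/1798 - 13/7) = sqrt(14391/12586) = 3*sqrt(20125014)/12586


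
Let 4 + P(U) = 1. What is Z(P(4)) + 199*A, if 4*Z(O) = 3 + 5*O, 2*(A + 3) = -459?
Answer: -92541/2 ≈ -46271.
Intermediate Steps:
A = -465/2 (A = -3 + (1/2)*(-459) = -3 - 459/2 = -465/2 ≈ -232.50)
P(U) = -3 (P(U) = -4 + 1 = -3)
Z(O) = 3/4 + 5*O/4 (Z(O) = (3 + 5*O)/4 = 3/4 + 5*O/4)
Z(P(4)) + 199*A = (3/4 + (5/4)*(-3)) + 199*(-465/2) = (3/4 - 15/4) - 92535/2 = -3 - 92535/2 = -92541/2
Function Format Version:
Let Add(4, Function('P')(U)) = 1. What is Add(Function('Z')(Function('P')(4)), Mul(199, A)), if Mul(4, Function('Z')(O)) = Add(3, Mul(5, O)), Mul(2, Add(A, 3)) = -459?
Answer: Rational(-92541, 2) ≈ -46271.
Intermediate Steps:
A = Rational(-465, 2) (A = Add(-3, Mul(Rational(1, 2), -459)) = Add(-3, Rational(-459, 2)) = Rational(-465, 2) ≈ -232.50)
Function('P')(U) = -3 (Function('P')(U) = Add(-4, 1) = -3)
Function('Z')(O) = Add(Rational(3, 4), Mul(Rational(5, 4), O)) (Function('Z')(O) = Mul(Rational(1, 4), Add(3, Mul(5, O))) = Add(Rational(3, 4), Mul(Rational(5, 4), O)))
Add(Function('Z')(Function('P')(4)), Mul(199, A)) = Add(Add(Rational(3, 4), Mul(Rational(5, 4), -3)), Mul(199, Rational(-465, 2))) = Add(Add(Rational(3, 4), Rational(-15, 4)), Rational(-92535, 2)) = Add(-3, Rational(-92535, 2)) = Rational(-92541, 2)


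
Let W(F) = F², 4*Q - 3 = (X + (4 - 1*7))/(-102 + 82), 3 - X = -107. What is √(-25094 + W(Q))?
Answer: I*√160599391/80 ≈ 158.41*I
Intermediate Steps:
X = 110 (X = 3 - 1*(-107) = 3 + 107 = 110)
Q = -47/80 (Q = ¾ + ((110 + (4 - 1*7))/(-102 + 82))/4 = ¾ + ((110 + (4 - 7))/(-20))/4 = ¾ + ((110 - 3)*(-1/20))/4 = ¾ + (107*(-1/20))/4 = ¾ + (¼)*(-107/20) = ¾ - 107/80 = -47/80 ≈ -0.58750)
√(-25094 + W(Q)) = √(-25094 + (-47/80)²) = √(-25094 + 2209/6400) = √(-160599391/6400) = I*√160599391/80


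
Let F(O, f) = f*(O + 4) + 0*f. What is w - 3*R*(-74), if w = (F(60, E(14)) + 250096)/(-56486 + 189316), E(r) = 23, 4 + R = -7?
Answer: -162059646/66415 ≈ -2440.1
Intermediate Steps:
R = -11 (R = -4 - 7 = -11)
F(O, f) = f*(4 + O) (F(O, f) = f*(4 + O) + 0 = f*(4 + O))
w = 125784/66415 (w = (23*(4 + 60) + 250096)/(-56486 + 189316) = (23*64 + 250096)/132830 = (1472 + 250096)*(1/132830) = 251568*(1/132830) = 125784/66415 ≈ 1.8939)
w - 3*R*(-74) = 125784/66415 - (-33)*(-74) = 125784/66415 - 3*814 = 125784/66415 - 2442 = -162059646/66415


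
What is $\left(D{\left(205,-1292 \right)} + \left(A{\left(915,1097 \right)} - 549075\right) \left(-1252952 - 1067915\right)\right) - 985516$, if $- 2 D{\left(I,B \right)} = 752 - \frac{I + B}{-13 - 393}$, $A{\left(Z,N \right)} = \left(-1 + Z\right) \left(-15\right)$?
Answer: $\frac{1060592296747923}{812} \approx 1.3061 \cdot 10^{12}$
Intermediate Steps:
$A{\left(Z,N \right)} = 15 - 15 Z$
$D{\left(I,B \right)} = -376 - \frac{B}{812} - \frac{I}{812}$ ($D{\left(I,B \right)} = - \frac{752 - \frac{I + B}{-13 - 393}}{2} = - \frac{752 - \frac{B + I}{-406}}{2} = - \frac{752 - \left(B + I\right) \left(- \frac{1}{406}\right)}{2} = - \frac{752 - \left(- \frac{B}{406} - \frac{I}{406}\right)}{2} = - \frac{752 + \left(\frac{B}{406} + \frac{I}{406}\right)}{2} = - \frac{752 + \frac{B}{406} + \frac{I}{406}}{2} = -376 - \frac{B}{812} - \frac{I}{812}$)
$\left(D{\left(205,-1292 \right)} + \left(A{\left(915,1097 \right)} - 549075\right) \left(-1252952 - 1067915\right)\right) - 985516 = \left(\left(-376 - - \frac{323}{203} - \frac{205}{812}\right) + \left(\left(15 - 13725\right) - 549075\right) \left(-1252952 - 1067915\right)\right) - 985516 = \left(\left(-376 + \frac{323}{203} - \frac{205}{812}\right) + \left(\left(15 - 13725\right) - 549075\right) \left(-2320867\right)\right) - 985516 = \left(- \frac{304225}{812} + \left(-13710 - 549075\right) \left(-2320867\right)\right) - 985516 = \left(- \frac{304225}{812} - -1306149134595\right) - 985516 = \left(- \frac{304225}{812} + 1306149134595\right) - 985516 = \frac{1060593096986915}{812} - 985516 = \frac{1060592296747923}{812}$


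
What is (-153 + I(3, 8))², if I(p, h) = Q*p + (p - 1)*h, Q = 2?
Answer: 17161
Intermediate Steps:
I(p, h) = 2*p + h*(-1 + p) (I(p, h) = 2*p + (p - 1)*h = 2*p + (-1 + p)*h = 2*p + h*(-1 + p))
(-153 + I(3, 8))² = (-153 + (-1*8 + 2*3 + 8*3))² = (-153 + (-8 + 6 + 24))² = (-153 + 22)² = (-131)² = 17161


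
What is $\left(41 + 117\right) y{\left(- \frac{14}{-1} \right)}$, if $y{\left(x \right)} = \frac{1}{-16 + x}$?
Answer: $-79$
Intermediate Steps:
$\left(41 + 117\right) y{\left(- \frac{14}{-1} \right)} = \frac{41 + 117}{-16 - \frac{14}{-1}} = \frac{158}{-16 - -14} = \frac{158}{-16 + 14} = \frac{158}{-2} = 158 \left(- \frac{1}{2}\right) = -79$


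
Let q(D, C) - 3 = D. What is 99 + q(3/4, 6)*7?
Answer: 501/4 ≈ 125.25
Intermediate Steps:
q(D, C) = 3 + D
99 + q(3/4, 6)*7 = 99 + (3 + 3/4)*7 = 99 + (3 + 3*(¼))*7 = 99 + (3 + ¾)*7 = 99 + (15/4)*7 = 99 + 105/4 = 501/4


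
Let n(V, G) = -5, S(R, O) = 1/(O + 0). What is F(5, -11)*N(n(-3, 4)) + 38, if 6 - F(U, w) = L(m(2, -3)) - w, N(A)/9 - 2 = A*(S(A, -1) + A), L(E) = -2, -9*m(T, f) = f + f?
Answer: -826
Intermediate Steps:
m(T, f) = -2*f/9 (m(T, f) = -(f + f)/9 = -2*f/9)
S(R, O) = 1/O
N(A) = 18 + 9*A*(-1 + A) (N(A) = 18 + 9*(A*(1/(-1) + A)) = 18 + 9*(A*(-1 + A)) = 18 + 9*A*(-1 + A))
F(U, w) = 8 + w (F(U, w) = 6 - (-2 - w) = 6 + (2 + w) = 8 + w)
F(5, -11)*N(n(-3, 4)) + 38 = (8 - 11)*(18 - 9*(-5) + 9*(-5)**2) + 38 = -3*(18 + 45 + 9*25) + 38 = -3*(18 + 45 + 225) + 38 = -3*288 + 38 = -864 + 38 = -826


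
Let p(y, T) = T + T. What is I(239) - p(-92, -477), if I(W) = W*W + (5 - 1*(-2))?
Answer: 58082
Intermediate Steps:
I(W) = 7 + W**2 (I(W) = W**2 + (5 + 2) = W**2 + 7 = 7 + W**2)
p(y, T) = 2*T
I(239) - p(-92, -477) = (7 + 239**2) - 2*(-477) = (7 + 57121) - 1*(-954) = 57128 + 954 = 58082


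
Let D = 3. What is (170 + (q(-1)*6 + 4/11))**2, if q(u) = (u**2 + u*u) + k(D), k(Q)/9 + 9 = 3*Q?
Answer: 4024036/121 ≈ 33257.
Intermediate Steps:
k(Q) = -81 + 27*Q (k(Q) = -81 + 9*(3*Q) = -81 + 27*Q)
q(u) = 2*u**2 (q(u) = (u**2 + u*u) + (-81 + 27*3) = (u**2 + u**2) + (-81 + 81) = 2*u**2 + 0 = 2*u**2)
(170 + (q(-1)*6 + 4/11))**2 = (170 + ((2*(-1)**2)*6 + 4/11))**2 = (170 + ((2*1)*6 + 4*(1/11)))**2 = (170 + (2*6 + 4/11))**2 = (170 + (12 + 4/11))**2 = (170 + 136/11)**2 = (2006/11)**2 = 4024036/121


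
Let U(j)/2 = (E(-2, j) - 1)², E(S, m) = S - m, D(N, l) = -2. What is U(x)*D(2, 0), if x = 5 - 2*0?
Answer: -256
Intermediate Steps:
x = 5 (x = 5 + 0 = 5)
U(j) = 2*(-3 - j)² (U(j) = 2*((-2 - j) - 1)² = 2*(-3 - j)²)
U(x)*D(2, 0) = (2*(3 + 5)²)*(-2) = (2*8²)*(-2) = (2*64)*(-2) = 128*(-2) = -256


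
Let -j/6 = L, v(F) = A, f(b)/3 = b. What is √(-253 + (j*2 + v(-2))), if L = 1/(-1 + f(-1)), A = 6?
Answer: 2*I*√61 ≈ 15.62*I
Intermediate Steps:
f(b) = 3*b
L = -¼ (L = 1/(-1 + 3*(-1)) = 1/(-1 - 3) = 1/(-4) = -¼ ≈ -0.25000)
v(F) = 6
j = 3/2 (j = -6*(-¼) = 3/2 ≈ 1.5000)
√(-253 + (j*2 + v(-2))) = √(-253 + ((3/2)*2 + 6)) = √(-253 + (3 + 6)) = √(-253 + 9) = √(-244) = 2*I*√61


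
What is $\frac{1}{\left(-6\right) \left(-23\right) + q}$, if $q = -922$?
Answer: $- \frac{1}{784} \approx -0.0012755$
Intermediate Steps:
$\frac{1}{\left(-6\right) \left(-23\right) + q} = \frac{1}{\left(-6\right) \left(-23\right) - 922} = \frac{1}{138 - 922} = \frac{1}{-784} = - \frac{1}{784}$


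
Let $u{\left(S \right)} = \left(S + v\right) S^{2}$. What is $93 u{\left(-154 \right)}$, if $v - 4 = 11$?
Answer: $-306576732$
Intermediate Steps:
$v = 15$ ($v = 4 + 11 = 15$)
$u{\left(S \right)} = S^{2} \left(15 + S\right)$ ($u{\left(S \right)} = \left(S + 15\right) S^{2} = \left(15 + S\right) S^{2} = S^{2} \left(15 + S\right)$)
$93 u{\left(-154 \right)} = 93 \left(-154\right)^{2} \left(15 - 154\right) = 93 \cdot 23716 \left(-139\right) = 93 \left(-3296524\right) = -306576732$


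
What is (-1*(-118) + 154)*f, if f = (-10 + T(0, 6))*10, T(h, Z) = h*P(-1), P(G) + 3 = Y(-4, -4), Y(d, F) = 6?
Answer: -27200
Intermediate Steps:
P(G) = 3 (P(G) = -3 + 6 = 3)
T(h, Z) = 3*h (T(h, Z) = h*3 = 3*h)
f = -100 (f = (-10 + 3*0)*10 = (-10 + 0)*10 = -10*10 = -100)
(-1*(-118) + 154)*f = (-1*(-118) + 154)*(-100) = (118 + 154)*(-100) = 272*(-100) = -27200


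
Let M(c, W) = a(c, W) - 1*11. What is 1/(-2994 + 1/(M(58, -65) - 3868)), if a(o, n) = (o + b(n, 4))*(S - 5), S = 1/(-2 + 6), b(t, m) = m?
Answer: -8347/24990920 ≈ -0.00033400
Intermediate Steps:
S = ¼ (S = 1/4 = ¼ ≈ 0.25000)
a(o, n) = -19 - 19*o/4 (a(o, n) = (o + 4)*(¼ - 5) = (4 + o)*(-19/4) = -19 - 19*o/4)
M(c, W) = -30 - 19*c/4 (M(c, W) = (-19 - 19*c/4) - 1*11 = (-19 - 19*c/4) - 11 = -30 - 19*c/4)
1/(-2994 + 1/(M(58, -65) - 3868)) = 1/(-2994 + 1/((-30 - 19/4*58) - 3868)) = 1/(-2994 + 1/((-30 - 551/2) - 3868)) = 1/(-2994 + 1/(-611/2 - 3868)) = 1/(-2994 + 1/(-8347/2)) = 1/(-2994 - 2/8347) = 1/(-24990920/8347) = -8347/24990920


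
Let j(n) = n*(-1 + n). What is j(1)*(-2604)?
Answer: 0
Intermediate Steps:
j(1)*(-2604) = (1*(-1 + 1))*(-2604) = (1*0)*(-2604) = 0*(-2604) = 0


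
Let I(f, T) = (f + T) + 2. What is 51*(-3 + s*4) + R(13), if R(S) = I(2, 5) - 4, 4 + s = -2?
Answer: -1372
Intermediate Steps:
s = -6 (s = -4 - 2 = -6)
I(f, T) = 2 + T + f (I(f, T) = (T + f) + 2 = 2 + T + f)
R(S) = 5 (R(S) = (2 + 5 + 2) - 4 = 9 - 4 = 5)
51*(-3 + s*4) + R(13) = 51*(-3 - 6*4) + 5 = 51*(-3 - 24) + 5 = 51*(-27) + 5 = -1377 + 5 = -1372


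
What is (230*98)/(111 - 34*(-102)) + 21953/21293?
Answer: 558514007/76207647 ≈ 7.3288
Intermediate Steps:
(230*98)/(111 - 34*(-102)) + 21953/21293 = 22540/(111 + 3468) + 21953*(1/21293) = 22540/3579 + 21953/21293 = 558514007/76207647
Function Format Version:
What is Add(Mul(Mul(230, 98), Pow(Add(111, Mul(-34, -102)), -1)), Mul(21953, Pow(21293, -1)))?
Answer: Rational(558514007, 76207647) ≈ 7.3288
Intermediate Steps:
Add(Mul(Mul(230, 98), Pow(Add(111, Mul(-34, -102)), -1)), Mul(21953, Pow(21293, -1))) = Add(Mul(22540, Pow(Add(111, 3468), -1)), Mul(21953, Rational(1, 21293))) = Add(Mul(22540, Pow(3579, -1)), Rational(21953, 21293)) = Add(Mul(22540, Rational(1, 3579)), Rational(21953, 21293)) = Add(Rational(22540, 3579), Rational(21953, 21293)) = Rational(558514007, 76207647)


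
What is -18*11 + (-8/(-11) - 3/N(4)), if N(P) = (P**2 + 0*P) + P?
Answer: -43433/220 ≈ -197.42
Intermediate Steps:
N(P) = P + P**2 (N(P) = (P**2 + 0) + P = P**2 + P = P + P**2)
-18*11 + (-8/(-11) - 3/N(4)) = -18*11 + (-8/(-11) - 3*1/(4*(1 + 4))) = -198 + (-8*(-1/11) - 3/(4*5)) = -198 + (8/11 - 3/20) = -198 + 127/220 = -43433/220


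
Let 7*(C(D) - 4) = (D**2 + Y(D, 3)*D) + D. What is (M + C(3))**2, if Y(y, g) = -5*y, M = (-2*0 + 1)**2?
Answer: 4/49 ≈ 0.081633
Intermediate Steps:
M = 1 (M = (0 + 1)**2 = 1**2 = 1)
C(D) = 4 - 4*D**2/7 + D/7 (C(D) = 4 + ((D**2 + (-5*D)*D) + D)/7 = 4 + ((D**2 - 5*D**2) + D)/7 = 4 + (-4*D**2 + D)/7 = 4 + (D - 4*D**2)/7 = 4 + (-4*D**2/7 + D/7) = 4 - 4*D**2/7 + D/7)
(M + C(3))**2 = (1 + (4 - 4/7*3**2 + (1/7)*3))**2 = (1 + (4 - 4/7*9 + 3/7))**2 = (1 + (4 - 36/7 + 3/7))**2 = (1 - 5/7)**2 = (2/7)**2 = 4/49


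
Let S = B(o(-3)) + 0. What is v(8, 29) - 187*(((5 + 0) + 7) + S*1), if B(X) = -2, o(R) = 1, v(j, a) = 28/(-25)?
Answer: -46778/25 ≈ -1871.1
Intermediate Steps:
v(j, a) = -28/25 (v(j, a) = 28*(-1/25) = -28/25)
S = -2 (S = -2 + 0 = -2)
v(8, 29) - 187*(((5 + 0) + 7) + S*1) = -28/25 - 187*(((5 + 0) + 7) - 2*1) = -28/25 - 187*((5 + 7) - 2) = -28/25 - 187*(12 - 2) = -28/25 - 187*10 = -28/25 - 1870 = -46778/25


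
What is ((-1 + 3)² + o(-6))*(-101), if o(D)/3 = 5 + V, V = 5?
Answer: -3434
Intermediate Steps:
o(D) = 30 (o(D) = 3*(5 + 5) = 3*10 = 30)
((-1 + 3)² + o(-6))*(-101) = ((-1 + 3)² + 30)*(-101) = (2² + 30)*(-101) = (4 + 30)*(-101) = 34*(-101) = -3434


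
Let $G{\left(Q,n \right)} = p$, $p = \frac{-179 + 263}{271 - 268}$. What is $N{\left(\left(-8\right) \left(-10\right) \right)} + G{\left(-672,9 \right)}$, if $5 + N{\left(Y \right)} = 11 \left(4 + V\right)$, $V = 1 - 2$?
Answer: $56$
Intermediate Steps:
$V = -1$ ($V = 1 - 2 = -1$)
$p = 28$ ($p = \frac{84}{3} = 84 \cdot \frac{1}{3} = 28$)
$G{\left(Q,n \right)} = 28$
$N{\left(Y \right)} = 28$ ($N{\left(Y \right)} = -5 + 11 \left(4 - 1\right) = -5 + 11 \cdot 3 = -5 + 33 = 28$)
$N{\left(\left(-8\right) \left(-10\right) \right)} + G{\left(-672,9 \right)} = 28 + 28 = 56$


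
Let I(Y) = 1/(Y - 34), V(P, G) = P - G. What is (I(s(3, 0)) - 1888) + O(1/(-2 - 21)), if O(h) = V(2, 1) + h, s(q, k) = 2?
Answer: -1388887/736 ≈ -1887.1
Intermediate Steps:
I(Y) = 1/(-34 + Y)
O(h) = 1 + h (O(h) = (2 - 1*1) + h = (2 - 1) + h = 1 + h)
(I(s(3, 0)) - 1888) + O(1/(-2 - 21)) = (1/(-34 + 2) - 1888) + (1 + 1/(-2 - 21)) = (1/(-32) - 1888) + (1 + 1/(-23)) = (-1/32 - 1888) + (1 - 1/23) = -60417/32 + 22/23 = -1388887/736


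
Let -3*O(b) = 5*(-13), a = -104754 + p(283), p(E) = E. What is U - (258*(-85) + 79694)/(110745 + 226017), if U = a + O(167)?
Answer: -17587312078/168381 ≈ -1.0445e+5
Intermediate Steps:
a = -104471 (a = -104754 + 283 = -104471)
O(b) = 65/3 (O(b) = -5*(-13)/3 = -⅓*(-65) = 65/3)
U = -313348/3 (U = -104471 + 65/3 = -313348/3 ≈ -1.0445e+5)
U - (258*(-85) + 79694)/(110745 + 226017) = -313348/3 - (258*(-85) + 79694)/(110745 + 226017) = -313348/3 - (-21930 + 79694)/336762 = -313348/3 - 57764/336762 = -313348/3 - 1*28882/168381 = -313348/3 - 28882/168381 = -17587312078/168381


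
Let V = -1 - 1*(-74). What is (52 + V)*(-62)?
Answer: -7750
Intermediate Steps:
V = 73 (V = -1 + 74 = 73)
(52 + V)*(-62) = (52 + 73)*(-62) = 125*(-62) = -7750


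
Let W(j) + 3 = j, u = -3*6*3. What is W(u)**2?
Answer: 3249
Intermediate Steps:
u = -54 (u = -18*3 = -54)
W(j) = -3 + j
W(u)**2 = (-3 - 54)**2 = (-57)**2 = 3249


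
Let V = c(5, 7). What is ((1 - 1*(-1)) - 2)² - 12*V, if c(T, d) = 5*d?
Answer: -420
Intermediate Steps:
V = 35 (V = 5*7 = 35)
((1 - 1*(-1)) - 2)² - 12*V = ((1 - 1*(-1)) - 2)² - 12*35 = ((1 + 1) - 2)² - 420 = (2 - 2)² - 420 = 0² - 420 = 0 - 420 = -420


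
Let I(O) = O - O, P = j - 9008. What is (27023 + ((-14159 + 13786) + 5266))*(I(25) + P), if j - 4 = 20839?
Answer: 377725860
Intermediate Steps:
j = 20843 (j = 4 + 20839 = 20843)
P = 11835 (P = 20843 - 9008 = 11835)
I(O) = 0
(27023 + ((-14159 + 13786) + 5266))*(I(25) + P) = (27023 + ((-14159 + 13786) + 5266))*(0 + 11835) = (27023 + (-373 + 5266))*11835 = (27023 + 4893)*11835 = 31916*11835 = 377725860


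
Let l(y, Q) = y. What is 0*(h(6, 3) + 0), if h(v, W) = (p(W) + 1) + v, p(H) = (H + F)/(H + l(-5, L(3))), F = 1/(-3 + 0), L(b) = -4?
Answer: 0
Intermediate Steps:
F = -⅓ (F = 1/(-3) = -⅓ ≈ -0.33333)
p(H) = (-⅓ + H)/(-5 + H) (p(H) = (H - ⅓)/(H - 5) = (-⅓ + H)/(-5 + H))
h(v, W) = 1 + v + (-⅓ + W)/(-5 + W) (h(v, W) = ((-⅓ + W)/(-5 + W) + 1) + v = (1 + (-⅓ + W)/(-5 + W)) + v = 1 + v + (-⅓ + W)/(-5 + W))
0*(h(6, 3) + 0) = 0*((-⅓ + 3 + (1 + 6)*(-5 + 3))/(-5 + 3) + 0) = 0*((-⅓ + 3 + 7*(-2))/(-2) + 0) = 0*(-(-⅓ + 3 - 14)/2 + 0) = 0*(-½*(-34/3) + 0) = 0*(17/3 + 0) = 0*(17/3) = 0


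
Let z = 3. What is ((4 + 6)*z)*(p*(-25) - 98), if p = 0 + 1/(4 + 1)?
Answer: -3090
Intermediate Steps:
p = 1/5 (p = 0 + 1/5 = 1/5 ≈ 0.20000)
((4 + 6)*z)*(p*(-25) - 98) = ((4 + 6)*3)*((1/5)*(-25) - 98) = (10*3)*(-5 - 98) = 30*(-103) = -3090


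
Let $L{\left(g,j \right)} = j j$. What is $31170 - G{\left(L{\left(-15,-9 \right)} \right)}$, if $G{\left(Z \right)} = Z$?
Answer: $31089$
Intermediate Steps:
$L{\left(g,j \right)} = j^{2}$
$31170 - G{\left(L{\left(-15,-9 \right)} \right)} = 31170 - \left(-9\right)^{2} = 31170 - 81 = 31089$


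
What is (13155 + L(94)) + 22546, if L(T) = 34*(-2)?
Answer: 35633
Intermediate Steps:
L(T) = -68
(13155 + L(94)) + 22546 = (13155 - 68) + 22546 = 13087 + 22546 = 35633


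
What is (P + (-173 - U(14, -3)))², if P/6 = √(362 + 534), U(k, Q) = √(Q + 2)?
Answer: (173 + I - 48*√14)² ≈ 42.554 - 13.199*I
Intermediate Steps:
U(k, Q) = √(2 + Q)
P = 48*√14 (P = 6*√(362 + 534) = 6*√896 = 6*(8*√14) = 48*√14 ≈ 179.60)
(P + (-173 - U(14, -3)))² = (48*√14 + (-173 - √(2 - 3)))² = (48*√14 + (-173 - √(-1)))² = (48*√14 + (-173 - I))² = (-173 - I + 48*√14)²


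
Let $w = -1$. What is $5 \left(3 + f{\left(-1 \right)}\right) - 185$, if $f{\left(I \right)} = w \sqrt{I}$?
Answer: $-170 - 5 i \approx -170.0 - 5.0 i$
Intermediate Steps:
$f{\left(I \right)} = - \sqrt{I}$
$5 \left(3 + f{\left(-1 \right)}\right) - 185 = 5 \left(3 - \sqrt{-1}\right) - 185 = 5 \left(3 - i\right) - 185 = \left(15 - 5 i\right) - 185 = -170 - 5 i$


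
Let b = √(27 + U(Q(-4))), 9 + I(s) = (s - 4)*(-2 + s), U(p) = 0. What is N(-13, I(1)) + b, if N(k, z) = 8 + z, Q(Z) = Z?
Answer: 2 + 3*√3 ≈ 7.1962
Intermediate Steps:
I(s) = -9 + (-4 + s)*(-2 + s) (I(s) = -9 + (s - 4)*(-2 + s) = -9 + (-4 + s)*(-2 + s))
b = 3*√3 (b = √(27 + 0) = √27 = 3*√3 ≈ 5.1962)
N(-13, I(1)) + b = (8 + (-1 + 1² - 6*1)) + 3*√3 = (8 + (-1 + 1 - 6)) + 3*√3 = (8 - 6) + 3*√3 = 2 + 3*√3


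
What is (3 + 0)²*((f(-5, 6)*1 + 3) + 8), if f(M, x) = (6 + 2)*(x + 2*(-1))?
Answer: 387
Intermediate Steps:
f(M, x) = -16 + 8*x (f(M, x) = 8*(x - 2) = 8*(-2 + x) = -16 + 8*x)
(3 + 0)²*((f(-5, 6)*1 + 3) + 8) = (3 + 0)²*(((-16 + 8*6)*1 + 3) + 8) = 3²*(((-16 + 48)*1 + 3) + 8) = 9*((32*1 + 3) + 8) = 9*((32 + 3) + 8) = 9*(35 + 8) = 9*43 = 387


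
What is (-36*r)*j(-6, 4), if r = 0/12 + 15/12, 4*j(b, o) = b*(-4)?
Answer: -270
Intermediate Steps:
j(b, o) = -b (j(b, o) = (b*(-4))/4 = (-4*b)/4 = -b)
r = 5/4 (r = 0*(1/12) + 15*(1/12) = 0 + 5/4 = 5/4 ≈ 1.2500)
(-36*r)*j(-6, 4) = (-36*5/4)*(-1*(-6)) = -45*6 = -270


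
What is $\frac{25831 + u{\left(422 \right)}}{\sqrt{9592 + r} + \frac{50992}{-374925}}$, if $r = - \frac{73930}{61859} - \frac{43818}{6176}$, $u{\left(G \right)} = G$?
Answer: $\frac{95875042948802039865600}{257336749776149044589737} + \frac{14761406165692500 \sqrt{21856169666226469091}}{257336749776149044589737} \approx 268.54$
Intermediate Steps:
$r = - \frac{1583564671}{191020592}$ ($r = \left(-73930\right) \frac{1}{61859} - \frac{21909}{3088} = - \frac{73930}{61859} - \frac{21909}{3088} = - \frac{1583564671}{191020592} \approx -8.29$)
$\frac{25831 + u{\left(422 \right)}}{\sqrt{9592 + r} + \frac{50992}{-374925}} = \frac{25831 + 422}{\sqrt{9592 - \frac{1583564671}{191020592}} + \frac{50992}{-374925}} = \frac{26253}{\sqrt{\frac{1830685953793}{191020592}} + 50992 \left(- \frac{1}{374925}\right)} = \frac{26253}{\frac{\sqrt{21856169666226469091}}{47755148} - \frac{50992}{374925}} = \frac{26253}{- \frac{50992}{374925} + \frac{\sqrt{21856169666226469091}}{47755148}}$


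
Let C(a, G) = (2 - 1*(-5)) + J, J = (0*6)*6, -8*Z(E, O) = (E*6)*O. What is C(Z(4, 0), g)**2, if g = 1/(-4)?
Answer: 49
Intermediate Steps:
Z(E, O) = -3*E*O/4 (Z(E, O) = -E*6*O/8 = -6*E*O/8 = -3*E*O/4)
J = 0 (J = 0*6 = 0)
g = -1/4 ≈ -0.25000
C(a, G) = 7 (C(a, G) = (2 - 1*(-5)) + 0 = (2 + 5) + 0 = 7 + 0 = 7)
C(Z(4, 0), g)**2 = 7**2 = 49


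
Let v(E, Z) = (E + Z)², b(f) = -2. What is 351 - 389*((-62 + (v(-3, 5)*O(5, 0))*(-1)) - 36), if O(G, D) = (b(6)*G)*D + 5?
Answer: 46253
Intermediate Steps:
O(G, D) = 5 - 2*D*G (O(G, D) = (-2*G)*D + 5 = -2*D*G + 5 = 5 - 2*D*G)
351 - 389*((-62 + (v(-3, 5)*O(5, 0))*(-1)) - 36) = 351 - 389*((-62 + ((-3 + 5)²*(5 - 2*0*5))*(-1)) - 36) = 351 - 389*((-62 + (2²*(5 + 0))*(-1)) - 36) = 351 - 389*((-62 + (4*5)*(-1)) - 36) = 351 - 389*((-62 + 20*(-1)) - 36) = 351 - 389*((-62 - 20) - 36) = 351 - 389*(-82 - 36) = 351 - 389*(-118) = 351 + 45902 = 46253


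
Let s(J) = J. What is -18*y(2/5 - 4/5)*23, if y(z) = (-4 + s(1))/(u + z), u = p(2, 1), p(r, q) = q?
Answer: 2070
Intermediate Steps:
u = 1
y(z) = -3/(1 + z) (y(z) = (-4 + 1)/(1 + z) = -3/(1 + z))
-18*y(2/5 - 4/5)*23 = -(-54)/(1 + (2/5 - 4/5))*23 = -(-54)/(1 - 2/5)*23 = -(-54)/3/5*23 = -(-54)*5/3*23 = -18*(-5)*23 = 90*23 = 2070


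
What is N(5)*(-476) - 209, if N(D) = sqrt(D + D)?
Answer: -209 - 476*sqrt(10) ≈ -1714.2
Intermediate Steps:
N(D) = sqrt(2)*sqrt(D) (N(D) = sqrt(2*D) = sqrt(2)*sqrt(D))
N(5)*(-476) - 209 = (sqrt(2)*sqrt(5))*(-476) - 209 = sqrt(10)*(-476) - 209 = -476*sqrt(10) - 209 = -209 - 476*sqrt(10)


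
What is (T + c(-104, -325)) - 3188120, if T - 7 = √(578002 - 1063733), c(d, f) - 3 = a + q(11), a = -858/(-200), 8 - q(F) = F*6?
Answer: -318816371/100 + I*√485731 ≈ -3.1882e+6 + 696.94*I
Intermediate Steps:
q(F) = 8 - 6*F (q(F) = 8 - F*6 = 8 - 6*F)
a = 429/100 (a = -858*(-1/200) = 429/100 ≈ 4.2900)
c(d, f) = -5071/100 (c(d, f) = 3 + (429/100 + (8 - 6*11)) = 3 + (429/100 + (8 - 66)) = 3 + (429/100 - 58) = 3 - 5371/100 = -5071/100)
T = 7 + I*√485731 (T = 7 + √(578002 - 1063733) = 7 + √(-485731) = 7 + I*√485731 ≈ 7.0 + 696.94*I)
(T + c(-104, -325)) - 3188120 = ((7 + I*√485731) - 5071/100) - 3188120 = (-4371/100 + I*√485731) - 3188120 = -318816371/100 + I*√485731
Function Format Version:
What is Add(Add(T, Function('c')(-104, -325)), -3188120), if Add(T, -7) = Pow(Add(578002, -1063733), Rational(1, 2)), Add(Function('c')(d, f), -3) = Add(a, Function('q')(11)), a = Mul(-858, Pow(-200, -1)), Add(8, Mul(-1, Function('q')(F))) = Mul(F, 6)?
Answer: Add(Rational(-318816371, 100), Mul(I, Pow(485731, Rational(1, 2)))) ≈ Add(-3.1882e+6, Mul(696.94, I))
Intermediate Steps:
Function('q')(F) = Add(8, Mul(-6, F)) (Function('q')(F) = Add(8, Mul(-1, Mul(F, 6))) = Add(8, Mul(-1, Mul(6, F))) = Add(8, Mul(-6, F)))
a = Rational(429, 100) (a = Mul(-858, Rational(-1, 200)) = Rational(429, 100) ≈ 4.2900)
Function('c')(d, f) = Rational(-5071, 100) (Function('c')(d, f) = Add(3, Add(Rational(429, 100), Add(8, Mul(-6, 11)))) = Add(3, Add(Rational(429, 100), Add(8, -66))) = Add(3, Add(Rational(429, 100), -58)) = Add(3, Rational(-5371, 100)) = Rational(-5071, 100))
T = Add(7, Mul(I, Pow(485731, Rational(1, 2)))) (T = Add(7, Pow(Add(578002, -1063733), Rational(1, 2))) = Add(7, Pow(-485731, Rational(1, 2))) = Add(7, Mul(I, Pow(485731, Rational(1, 2)))) ≈ Add(7.0000, Mul(696.94, I)))
Add(Add(T, Function('c')(-104, -325)), -3188120) = Add(Add(Add(7, Mul(I, Pow(485731, Rational(1, 2)))), Rational(-5071, 100)), -3188120) = Add(Add(Rational(-4371, 100), Mul(I, Pow(485731, Rational(1, 2)))), -3188120) = Add(Rational(-318816371, 100), Mul(I, Pow(485731, Rational(1, 2))))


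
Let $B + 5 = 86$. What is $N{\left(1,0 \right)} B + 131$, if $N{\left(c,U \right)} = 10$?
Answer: $941$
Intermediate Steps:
$B = 81$ ($B = -5 + 86 = 81$)
$N{\left(1,0 \right)} B + 131 = 10 \cdot 81 + 131 = 810 + 131 = 941$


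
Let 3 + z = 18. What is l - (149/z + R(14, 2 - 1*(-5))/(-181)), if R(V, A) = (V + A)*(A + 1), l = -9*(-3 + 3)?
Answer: -24449/2715 ≈ -9.0052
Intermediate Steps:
z = 15 (z = -3 + 18 = 15)
l = 0 (l = -9*0 = 0)
R(V, A) = (1 + A)*(A + V) (R(V, A) = (A + V)*(1 + A) = (1 + A)*(A + V))
l - (149/z + R(14, 2 - 1*(-5))/(-181)) = 0 - (149/15 + ((2 - 1*(-5)) + 14 + (2 - 1*(-5))² + (2 - 1*(-5))*14)/(-181)) = 0 - (149*(1/15) + ((2 + 5) + 14 + (2 + 5)² + (2 + 5)*14)*(-1/181)) = 0 - (149/15 + (7 + 14 + 7² + 7*14)*(-1/181)) = 0 - (149/15 + (7 + 14 + 49 + 98)*(-1/181)) = 0 - (149/15 + 168*(-1/181)) = 0 - (149/15 - 168/181) = 0 - 1*24449/2715 = 0 - 24449/2715 = -24449/2715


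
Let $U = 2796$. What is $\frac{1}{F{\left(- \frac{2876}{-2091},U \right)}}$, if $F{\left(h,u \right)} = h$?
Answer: $\frac{2091}{2876} \approx 0.72705$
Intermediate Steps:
$\frac{1}{F{\left(- \frac{2876}{-2091},U \right)}} = \frac{1}{\left(-2876\right) \frac{1}{-2091}} = \frac{1}{\left(-2876\right) \left(- \frac{1}{2091}\right)} = \frac{1}{\frac{2876}{2091}} = \frac{2091}{2876}$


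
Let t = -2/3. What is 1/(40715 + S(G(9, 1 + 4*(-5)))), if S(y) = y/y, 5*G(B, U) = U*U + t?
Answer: 1/40716 ≈ 2.4560e-5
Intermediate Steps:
t = -⅔ (t = -2*⅓ = -⅔ ≈ -0.66667)
G(B, U) = -2/15 + U²/5 (G(B, U) = (U*U - ⅔)/5 = (U² - ⅔)/5 = (-⅔ + U²)/5 = -2/15 + U²/5)
S(y) = 1
1/(40715 + S(G(9, 1 + 4*(-5)))) = 1/(40715 + 1) = 1/40716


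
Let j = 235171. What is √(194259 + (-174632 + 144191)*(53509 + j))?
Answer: I*√8787513621 ≈ 93742.0*I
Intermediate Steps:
√(194259 + (-174632 + 144191)*(53509 + j)) = √(194259 + (-174632 + 144191)*(53509 + 235171)) = √(194259 - 30441*288680) = √(194259 - 8787707880) = √(-8787513621) = I*√8787513621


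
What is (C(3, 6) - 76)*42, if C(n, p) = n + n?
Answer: -2940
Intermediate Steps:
C(n, p) = 2*n
(C(3, 6) - 76)*42 = (2*3 - 76)*42 = (6 - 76)*42 = -70*42 = -2940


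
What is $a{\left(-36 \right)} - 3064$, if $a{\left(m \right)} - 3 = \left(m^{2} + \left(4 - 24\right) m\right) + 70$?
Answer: $-975$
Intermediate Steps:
$a{\left(m \right)} = 73 + m^{2} - 20 m$ ($a{\left(m \right)} = 3 + \left(\left(m^{2} + \left(4 - 24\right) m\right) + 70\right) = 3 + \left(\left(m^{2} - 20 m\right) + 70\right) = 3 + \left(70 + m^{2} - 20 m\right) = 73 + m^{2} - 20 m$)
$a{\left(-36 \right)} - 3064 = \left(73 + \left(-36\right)^{2} - -720\right) - 3064 = \left(73 + 1296 + 720\right) - 3064 = 2089 - 3064 = -975$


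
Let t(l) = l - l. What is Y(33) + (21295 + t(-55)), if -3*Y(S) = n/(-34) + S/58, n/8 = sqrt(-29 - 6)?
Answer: 1235099/58 + 4*I*sqrt(35)/51 ≈ 21295.0 + 0.46401*I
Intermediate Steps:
n = 8*I*sqrt(35) (n = 8*sqrt(-29 - 6) = 8*sqrt(-35) = 8*(I*sqrt(35)) = 8*I*sqrt(35) ≈ 47.329*I)
t(l) = 0
Y(S) = -S/174 + 4*I*sqrt(35)/51 (Y(S) = -((8*I*sqrt(35))/(-34) + S/58)/3 = -((8*I*sqrt(35))*(-1/34) + S*(1/58))/3 = -(-4*I*sqrt(35)/17 + S/58)/3 = -(S/58 - 4*I*sqrt(35)/17)/3 = -S/174 + 4*I*sqrt(35)/51)
Y(33) + (21295 + t(-55)) = (-1/174*33 + 4*I*sqrt(35)/51) + (21295 + 0) = (-11/58 + 4*I*sqrt(35)/51) + 21295 = 1235099/58 + 4*I*sqrt(35)/51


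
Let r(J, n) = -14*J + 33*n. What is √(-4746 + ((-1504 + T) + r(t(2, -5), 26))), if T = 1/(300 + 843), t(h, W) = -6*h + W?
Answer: I*√748159667/381 ≈ 71.791*I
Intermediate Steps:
t(h, W) = W - 6*h
T = 1/1143 ≈ 0.00087489
√(-4746 + ((-1504 + T) + r(t(2, -5), 26))) = √(-4746 + ((-1504 + 1/1143) + (-14*(-5 - 6*2) + 33*26))) = √(-4746 + (-1719071/1143 + (-14*(-5 - 12) + 858))) = √(-4746 + (-1719071/1143 + (-14*(-17) + 858))) = √(-4746 + (-1719071/1143 + (238 + 858))) = √(-4746 + (-1719071/1143 + 1096)) = √(-4746 - 466343/1143) = √(-5891021/1143) = I*√748159667/381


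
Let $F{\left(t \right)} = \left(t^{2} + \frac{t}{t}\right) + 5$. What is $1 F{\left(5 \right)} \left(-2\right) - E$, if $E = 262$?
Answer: $-324$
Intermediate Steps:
$F{\left(t \right)} = 6 + t^{2}$ ($F{\left(t \right)} = \left(t^{2} + 1\right) + 5 = \left(1 + t^{2}\right) + 5 = 6 + t^{2}$)
$1 F{\left(5 \right)} \left(-2\right) - E = 1 \left(6 + 5^{2}\right) \left(-2\right) - 262 = 1 \left(6 + 25\right) \left(-2\right) - 262 = 1 \cdot 31 \left(-2\right) - 262 = 31 \left(-2\right) - 262 = -62 - 262 = -324$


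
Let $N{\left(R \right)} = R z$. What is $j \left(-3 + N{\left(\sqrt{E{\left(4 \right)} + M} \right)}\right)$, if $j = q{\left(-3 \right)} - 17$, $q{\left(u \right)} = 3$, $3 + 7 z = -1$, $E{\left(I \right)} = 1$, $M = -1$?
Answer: $42$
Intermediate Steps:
$z = - \frac{4}{7}$ ($z = - \frac{3}{7} + \frac{1}{7} \left(-1\right) = - \frac{3}{7} - \frac{1}{7} = - \frac{4}{7} \approx -0.57143$)
$N{\left(R \right)} = - \frac{4 R}{7}$ ($N{\left(R \right)} = R \left(- \frac{4}{7}\right) = - \frac{4 R}{7}$)
$j = -14$ ($j = 3 - 17 = -14$)
$j \left(-3 + N{\left(\sqrt{E{\left(4 \right)} + M} \right)}\right) = - 14 \left(-3 - \frac{4 \sqrt{1 - 1}}{7}\right) = - 14 \left(-3 - \frac{4 \sqrt{0}}{7}\right) = - 14 \left(-3 - 0\right) = - 14 \left(-3 + 0\right) = \left(-14\right) \left(-3\right) = 42$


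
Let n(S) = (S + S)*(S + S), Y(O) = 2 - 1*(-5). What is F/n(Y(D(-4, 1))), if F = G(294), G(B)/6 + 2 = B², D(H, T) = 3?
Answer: 129651/49 ≈ 2645.9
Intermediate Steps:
G(B) = -12 + 6*B²
Y(O) = 7 (Y(O) = 2 + 5 = 7)
n(S) = 4*S² (n(S) = (2*S)*(2*S) = 4*S²)
F = 518604 (F = -12 + 6*294² = -12 + 6*86436 = -12 + 518616 = 518604)
F/n(Y(D(-4, 1))) = 518604/((4*7²)) = 518604/((4*49)) = 518604/196 = 518604*(1/196) = 129651/49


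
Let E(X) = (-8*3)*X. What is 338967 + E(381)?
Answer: 329823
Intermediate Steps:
E(X) = -24*X
338967 + E(381) = 338967 - 24*381 = 338967 - 9144 = 329823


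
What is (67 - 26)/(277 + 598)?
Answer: 41/875 ≈ 0.046857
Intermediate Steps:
(67 - 26)/(277 + 598) = 41/875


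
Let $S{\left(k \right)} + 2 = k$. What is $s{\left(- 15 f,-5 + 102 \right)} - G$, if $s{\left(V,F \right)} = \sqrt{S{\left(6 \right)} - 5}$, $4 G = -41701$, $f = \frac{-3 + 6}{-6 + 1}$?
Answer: $\frac{41701}{4} + i \approx 10425.0 + 1.0 i$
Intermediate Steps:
$S{\left(k \right)} = -2 + k$
$f = - \frac{3}{5}$ ($f = \frac{3}{-5} = 3 \left(- \frac{1}{5}\right) = - \frac{3}{5} \approx -0.6$)
$G = - \frac{41701}{4}$ ($G = \frac{1}{4} \left(-41701\right) = - \frac{41701}{4} \approx -10425.0$)
$s{\left(V,F \right)} = i$ ($s{\left(V,F \right)} = \sqrt{\left(-2 + 6\right) - 5} = \sqrt{4 - 5} = \sqrt{-1} = i$)
$s{\left(- 15 f,-5 + 102 \right)} - G = i - - \frac{41701}{4} = i + \frac{41701}{4} = \frac{41701}{4} + i$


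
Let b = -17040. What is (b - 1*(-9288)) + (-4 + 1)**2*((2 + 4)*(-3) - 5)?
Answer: -7959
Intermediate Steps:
(b - 1*(-9288)) + (-4 + 1)**2*((2 + 4)*(-3) - 5) = (-17040 - 1*(-9288)) + (-4 + 1)**2*((2 + 4)*(-3) - 5) = (-17040 + 9288) + (-3)**2*(6*(-3) - 5) = -7752 + 9*(-18 - 5) = -7752 + 9*(-23) = -7752 - 207 = -7959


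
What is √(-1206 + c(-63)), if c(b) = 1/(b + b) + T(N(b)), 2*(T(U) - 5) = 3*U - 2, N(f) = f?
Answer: 4*I*√35735/21 ≈ 36.007*I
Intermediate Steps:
T(U) = 4 + 3*U/2 (T(U) = 5 + (3*U - 2)/2 = 5 + (-2 + 3*U)/2 = 5 + (-1 + 3*U/2) = 4 + 3*U/2)
c(b) = 4 + 1/(2*b) + 3*b/2 (c(b) = 1/(b + b) + (4 + 3*b/2) = 1/(2*b) + (4 + 3*b/2) = 4 + 1/(2*b) + 3*b/2)
√(-1206 + c(-63)) = √(-1206 + (½)*(1 - 63*(8 + 3*(-63)))/(-63)) = √(-1206 + (½)*(-1/63)*(1 - 63*(8 - 189))) = √(-1206 + (½)*(-1/63)*(1 - 63*(-181))) = √(-1206 + (½)*(-1/63)*(1 + 11403)) = √(-1206 + (½)*(-1/63)*11404) = √(-1206 - 5702/63) = √(-81680/63) = 4*I*√35735/21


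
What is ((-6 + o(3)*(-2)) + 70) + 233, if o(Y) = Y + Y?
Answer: 285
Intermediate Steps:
o(Y) = 2*Y
((-6 + o(3)*(-2)) + 70) + 233 = ((-6 + (2*3)*(-2)) + 70) + 233 = ((-6 + 6*(-2)) + 70) + 233 = ((-6 - 12) + 70) + 233 = (-18 + 70) + 233 = 52 + 233 = 285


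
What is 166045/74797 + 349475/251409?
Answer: 67884888980/18804638973 ≈ 3.6100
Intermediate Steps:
166045/74797 + 349475/251409 = 67884888980/18804638973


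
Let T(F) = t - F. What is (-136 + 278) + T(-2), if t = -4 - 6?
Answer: 134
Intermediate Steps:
t = -10
T(F) = -10 - F
(-136 + 278) + T(-2) = (-136 + 278) + (-10 - 1*(-2)) = 142 + (-10 + 2) = 142 - 8 = 134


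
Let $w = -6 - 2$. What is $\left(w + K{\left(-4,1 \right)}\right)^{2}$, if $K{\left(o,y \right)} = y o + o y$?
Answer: $256$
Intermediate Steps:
$w = -8$ ($w = -6 - 2 = -8$)
$K{\left(o,y \right)} = 2 o y$ ($K{\left(o,y \right)} = o y + o y = 2 o y$)
$\left(w + K{\left(-4,1 \right)}\right)^{2} = \left(-8 + 2 \left(-4\right) 1\right)^{2} = \left(-8 - 8\right)^{2} = \left(-16\right)^{2} = 256$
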